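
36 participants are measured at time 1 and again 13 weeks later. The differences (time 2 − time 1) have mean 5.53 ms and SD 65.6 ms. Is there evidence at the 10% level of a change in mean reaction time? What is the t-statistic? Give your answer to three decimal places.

H0: μ_d = 0; H1: μ_d ≠ 0 (paired t-test on the differences, two-sided).
t = d̄/(s_d/√n) = 5.53/(65.6/√36) = 0.506
df = n − 1 = 35
Two-sided p-value ≈ 0.616
Since p ≈ 0.616 > α = 0.1, fail to reject H0; the data do not provide sufficient evidence against H0.

0.506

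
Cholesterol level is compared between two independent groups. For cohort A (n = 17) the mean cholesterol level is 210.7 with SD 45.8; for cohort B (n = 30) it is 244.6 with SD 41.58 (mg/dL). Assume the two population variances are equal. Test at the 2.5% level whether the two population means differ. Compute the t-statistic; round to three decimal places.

Let group 1 = cohort A, group 2 = cohort B. H0: μ_1 = μ_2; H1: μ_1 ≠ μ_2 (two-sample pooled-variance t-test, two-sided).
s_p² = [(17−1)·45.8² + (30−1)·41.58²]/(17+30−2) = 1860.01
t = (210.7 − 244.6)/√[1860.01·(1/17 + 1/30)] = -2.589
df = n₁ + n₂ − 2 = 45
Two-sided p-value ≈ 0.013
Since p ≈ 0.013 < α = 0.025, reject H0; the data support H1.

-2.589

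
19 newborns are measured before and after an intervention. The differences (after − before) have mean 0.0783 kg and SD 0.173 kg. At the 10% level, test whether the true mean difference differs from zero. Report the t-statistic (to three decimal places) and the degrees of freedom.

H0: μ_d = 0; H1: μ_d ≠ 0 (paired t-test on the differences, two-sided).
t = d̄/(s_d/√n) = 0.0783/(0.173/√19) = 1.973
df = n − 1 = 18
Two-sided p-value ≈ 0.0641
Since p ≈ 0.0641 < α = 0.1, reject H0; the evidence is statistically significant.

t = 1.973, df = 18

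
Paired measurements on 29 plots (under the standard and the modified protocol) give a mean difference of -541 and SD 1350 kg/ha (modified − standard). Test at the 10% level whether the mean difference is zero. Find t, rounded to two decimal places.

-2.16

H0: μ_d = 0; H1: μ_d ≠ 0 (paired t-test on the differences, two-sided).
t = d̄/(s_d/√n) = -541/(1350/√29) = -2.16
df = n − 1 = 28
Two-sided p-value ≈ 0.040
Since p ≈ 0.040 < α = 0.1, reject H0; the evidence is statistically significant.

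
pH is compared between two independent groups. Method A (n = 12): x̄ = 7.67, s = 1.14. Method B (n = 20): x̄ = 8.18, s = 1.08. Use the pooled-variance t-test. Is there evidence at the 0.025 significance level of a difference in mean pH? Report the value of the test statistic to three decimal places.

-1.267

Let group 1 = method A, group 2 = method B. H0: μ_1 = μ_2; H1: μ_1 ≠ μ_2 (two-sample pooled-variance t-test, two-sided).
s_p² = [(12−1)·1.14² + (20−1)·1.08²]/(12+20−2) = 1.21524
t = (7.67 − 8.18)/√[1.21524·(1/12 + 1/20)] = -1.267
df = n₁ + n₂ − 2 = 30
Two-sided p-value ≈ 0.215
Since p ≈ 0.215 > α = 0.025, fail to reject H0; the data do not provide sufficient evidence against H0.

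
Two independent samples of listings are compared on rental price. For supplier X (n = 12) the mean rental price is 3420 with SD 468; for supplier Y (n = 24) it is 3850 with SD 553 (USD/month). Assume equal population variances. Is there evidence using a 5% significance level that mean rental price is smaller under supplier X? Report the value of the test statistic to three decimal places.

-2.308

Let group 1 = supplier X, group 2 = supplier Y. H0: μ_1 = μ_2; H1: μ_1 < μ_2 (two-sample pooled-variance t-test, left-tailed).
s_p² = [(12−1)·468² + (24−1)·553²]/(12+24−2) = 277732
t = (3420 − 3850)/√[277732·(1/12 + 1/24)] = -2.308
df = n₁ + n₂ − 2 = 34
p-value = P(T ≤ -2.308) ≈ 0.014
Since p ≈ 0.014 < α = 0.05, reject H0; the evidence is statistically significant.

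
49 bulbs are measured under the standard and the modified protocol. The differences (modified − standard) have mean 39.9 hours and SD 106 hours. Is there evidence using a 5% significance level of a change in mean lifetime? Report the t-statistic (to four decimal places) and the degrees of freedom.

t = 2.6349, df = 48

H0: μ_d = 0; H1: μ_d ≠ 0 (paired t-test on the differences, two-sided).
t = d̄/(s_d/√n) = 39.9/(106/√49) = 2.6349
df = n − 1 = 48
Two-sided p-value ≈ 0.0113
Since p ≈ 0.0113 < α = 0.05, reject H0; the evidence is statistically significant.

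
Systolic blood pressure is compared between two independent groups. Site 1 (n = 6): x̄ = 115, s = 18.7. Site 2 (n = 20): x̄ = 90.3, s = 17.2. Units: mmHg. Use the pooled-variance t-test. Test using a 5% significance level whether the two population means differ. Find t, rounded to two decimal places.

3.03

Let group 1 = site 1, group 2 = site 2. H0: μ_1 = μ_2; H1: μ_1 ≠ μ_2 (two-sample pooled-variance t-test, two-sided).
s_p² = [(6−1)·18.7² + (20−1)·17.2²]/(6+20−2) = 307.059
t = (115 − 90.3)/√[307.059·(1/6 + 1/20)] = 3.03
df = n₁ + n₂ − 2 = 24
Two-sided p-value ≈ 0.0058
Since p ≈ 0.0058 < α = 0.05, reject H0; the evidence is statistically significant.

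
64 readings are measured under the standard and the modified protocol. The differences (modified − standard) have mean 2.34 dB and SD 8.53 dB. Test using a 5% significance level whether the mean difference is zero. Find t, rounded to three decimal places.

H0: μ_d = 0; H1: μ_d ≠ 0 (paired t-test on the differences, two-sided).
t = d̄/(s_d/√n) = 2.34/(8.53/√64) = 2.195
df = n − 1 = 63
Two-sided p-value ≈ 0.032
Since p ≈ 0.032 < α = 0.05, reject H0; the data support H1.

2.195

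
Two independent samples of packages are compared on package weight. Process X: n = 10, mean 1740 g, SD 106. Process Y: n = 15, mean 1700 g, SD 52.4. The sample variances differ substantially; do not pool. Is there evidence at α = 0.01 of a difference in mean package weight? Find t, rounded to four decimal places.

1.1066

Let group 1 = process X, group 2 = process Y. H0: μ_1 = μ_2; H1: μ_1 ≠ μ_2 (Welch's two-sample t-test, two-sided).
t = (x̄_1 − x̄_2)/√(s_1²/n_1 + s_2²/n_2) = (1740 − 1700)/√(106²/10 + 52.4²/15) = 1.1066
Welch–Satterthwaite df ≈ 11.97
Two-sided p-value ≈ 0.290
Since p ≈ 0.290 > α = 0.01, fail to reject H0; the evidence is not statistically significant.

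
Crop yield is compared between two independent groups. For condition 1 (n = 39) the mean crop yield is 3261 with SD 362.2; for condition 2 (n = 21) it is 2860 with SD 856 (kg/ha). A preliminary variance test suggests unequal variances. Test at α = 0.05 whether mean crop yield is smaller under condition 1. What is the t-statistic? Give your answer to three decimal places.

Let group 1 = condition 1, group 2 = condition 2. H0: μ_1 = μ_2; H1: μ_1 < μ_2 (Welch's two-sample t-test, left-tailed).
t = (x̄_1 − x̄_2)/√(s_1²/n_1 + s_2²/n_2) = (3261 − 2860)/√(362.2²/39 + 856²/21) = 2.050
Welch–Satterthwaite df ≈ 23.93
p-value = P(T ≤ 2.050) ≈ 0.9743
Since p ≈ 0.9743 > α = 0.05, fail to reject H0; the data do not provide sufficient evidence against H0.

2.050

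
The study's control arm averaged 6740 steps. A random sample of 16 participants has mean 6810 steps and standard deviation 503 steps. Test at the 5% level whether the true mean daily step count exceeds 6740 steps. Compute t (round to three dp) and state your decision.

t = 0.557; fail to reject H0

H0: μ = 6740; H1: μ > 6740 (one-sample t-test, right-tailed).
t = (x̄ − μ₀)/(s/√n) = (6810 − 6740)/(503/√16) = 0.557
df = n − 1 = 15
p-value = P(T ≥ 0.557) ≈ 0.2930
Since p ≈ 0.2930 > α = 0.05, fail to reject H0; the data do not provide sufficient evidence against H0.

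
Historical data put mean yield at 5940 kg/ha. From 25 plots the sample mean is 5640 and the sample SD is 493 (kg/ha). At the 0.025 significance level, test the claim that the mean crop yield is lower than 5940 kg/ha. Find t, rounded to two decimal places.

H0: μ = 5940; H1: μ < 5940 (one-sample t-test, left-tailed).
t = (x̄ − μ₀)/(s/√n) = (5640 − 5940)/(493/√25) = -3.04
df = n − 1 = 24
p-value = P(T ≤ -3.04) ≈ 0.0028
Since p ≈ 0.0028 < α = 0.025, reject H0; the evidence is statistically significant.

-3.04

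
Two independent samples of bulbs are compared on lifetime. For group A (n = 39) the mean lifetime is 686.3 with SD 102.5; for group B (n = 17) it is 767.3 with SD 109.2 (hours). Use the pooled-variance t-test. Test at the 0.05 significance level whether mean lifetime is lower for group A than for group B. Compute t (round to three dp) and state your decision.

Let group 1 = group A, group 2 = group B. H0: μ_1 = μ_2; H1: μ_1 < μ_2 (two-sample pooled-variance t-test, left-tailed).
s_p² = [(39−1)·102.5² + (17−1)·109.2²]/(39+17−2) = 10926.5
t = (686.3 − 767.3)/√[10926.5·(1/39 + 1/17)] = -2.666
df = n₁ + n₂ − 2 = 54
p-value = P(T ≤ -2.666) ≈ 0.005
Since p ≈ 0.005 < α = 0.05, reject H0; the evidence is statistically significant.

t = -2.666; reject H0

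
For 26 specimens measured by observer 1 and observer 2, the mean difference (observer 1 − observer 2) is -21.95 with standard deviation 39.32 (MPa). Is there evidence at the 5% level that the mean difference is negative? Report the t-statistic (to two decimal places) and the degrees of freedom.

H0: μ_d = 0; H1: μ_d < 0 (paired t-test on the differences, left-tailed).
t = d̄/(s_d/√n) = -21.95/(39.32/√26) = -2.85
df = n − 1 = 25
p-value = P(T ≤ -2.85) ≈ 0.0044
Since p ≈ 0.0044 < α = 0.05, reject H0; the evidence is statistically significant.

t = -2.85, df = 25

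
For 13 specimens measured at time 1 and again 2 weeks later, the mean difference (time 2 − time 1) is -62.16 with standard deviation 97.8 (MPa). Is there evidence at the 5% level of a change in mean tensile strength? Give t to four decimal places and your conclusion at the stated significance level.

H0: μ_d = 0; H1: μ_d ≠ 0 (paired t-test on the differences, two-sided).
t = d̄/(s_d/√n) = -62.16/(97.8/√13) = -2.2916
df = n − 1 = 12
Two-sided p-value ≈ 0.041
Since p ≈ 0.041 < α = 0.05, reject H0; the evidence is statistically significant.

t = -2.2916; reject H0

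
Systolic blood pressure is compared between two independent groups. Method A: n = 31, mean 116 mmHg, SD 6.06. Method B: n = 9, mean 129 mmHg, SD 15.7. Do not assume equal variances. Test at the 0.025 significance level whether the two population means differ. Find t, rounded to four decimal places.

-2.4320

Let group 1 = method A, group 2 = method B. H0: μ_1 = μ_2; H1: μ_1 ≠ μ_2 (Welch's two-sample t-test, two-sided).
t = (x̄_1 − x̄_2)/√(s_1²/n_1 + s_2²/n_2) = (116 − 129)/√(6.06²/31 + 15.7²/9) = -2.4320
Welch–Satterthwaite df ≈ 8.70
Two-sided p-value ≈ 0.0387
Since p ≈ 0.0387 > α = 0.025, fail to reject H0; the evidence is not statistically significant.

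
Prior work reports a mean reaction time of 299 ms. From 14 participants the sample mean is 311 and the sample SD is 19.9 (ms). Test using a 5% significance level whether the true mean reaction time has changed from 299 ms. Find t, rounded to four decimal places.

H0: μ = 299; H1: μ ≠ 299 (one-sample t-test, two-sided).
t = (x̄ − μ₀)/(s/√n) = (311 − 299)/(19.9/√14) = 2.2563
df = n − 1 = 13
Two-sided p-value ≈ 0.042
Since p ≈ 0.042 < α = 0.05, reject H0; the data support H1.

2.2563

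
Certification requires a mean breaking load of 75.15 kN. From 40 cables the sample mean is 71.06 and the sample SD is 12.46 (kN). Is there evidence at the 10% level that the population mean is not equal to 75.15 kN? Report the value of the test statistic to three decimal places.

-2.076

H0: μ = 75.15; H1: μ ≠ 75.15 (one-sample t-test, two-sided).
t = (x̄ − μ₀)/(s/√n) = (71.06 − 75.15)/(12.46/√40) = -2.076
df = n − 1 = 39
Two-sided p-value ≈ 0.0445
Since p ≈ 0.0445 < α = 0.1, reject H0; the data support H1.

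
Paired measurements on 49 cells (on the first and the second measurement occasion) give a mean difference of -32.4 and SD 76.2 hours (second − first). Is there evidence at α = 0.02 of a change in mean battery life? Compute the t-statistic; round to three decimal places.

H0: μ_d = 0; H1: μ_d ≠ 0 (paired t-test on the differences, two-sided).
t = d̄/(s_d/√n) = -32.4/(76.2/√49) = -2.976
df = n − 1 = 48
Two-sided p-value ≈ 0.005
Since p ≈ 0.005 < α = 0.02, reject H0; the evidence is statistically significant.

-2.976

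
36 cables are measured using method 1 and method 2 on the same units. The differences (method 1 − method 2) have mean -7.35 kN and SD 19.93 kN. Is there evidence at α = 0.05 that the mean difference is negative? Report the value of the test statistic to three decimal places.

-2.213

H0: μ_d = 0; H1: μ_d < 0 (paired t-test on the differences, left-tailed).
t = d̄/(s_d/√n) = -7.35/(19.93/√36) = -2.213
df = n − 1 = 35
p-value = P(T ≤ -2.213) ≈ 0.017
Since p ≈ 0.017 < α = 0.05, reject H0; the evidence is statistically significant.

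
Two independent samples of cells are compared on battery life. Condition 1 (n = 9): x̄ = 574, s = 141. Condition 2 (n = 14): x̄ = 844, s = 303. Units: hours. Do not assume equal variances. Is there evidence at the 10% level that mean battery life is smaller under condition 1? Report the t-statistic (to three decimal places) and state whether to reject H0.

Let group 1 = condition 1, group 2 = condition 2. H0: μ_1 = μ_2; H1: μ_1 < μ_2 (Welch's two-sample t-test, left-tailed).
t = (x̄_1 − x̄_2)/√(s_1²/n_1 + s_2²/n_2) = (574 − 844)/√(141²/9 + 303²/14) = -2.884
Welch–Satterthwaite df ≈ 19.62
p-value = P(T ≤ -2.884) ≈ 0.0047
Since p ≈ 0.0047 < α = 0.1, reject H0; the evidence is statistically significant.

t = -2.884; reject H0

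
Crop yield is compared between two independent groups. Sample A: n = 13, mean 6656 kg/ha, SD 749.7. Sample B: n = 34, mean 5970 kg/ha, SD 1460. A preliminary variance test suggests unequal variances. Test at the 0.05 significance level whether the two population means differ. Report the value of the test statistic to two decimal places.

2.11

Let group 1 = sample A, group 2 = sample B. H0: μ_1 = μ_2; H1: μ_1 ≠ μ_2 (Welch's two-sample t-test, two-sided).
t = (x̄_1 − x̄_2)/√(s_1²/n_1 + s_2²/n_2) = (6656 − 5970)/√(749.7²/13 + 1460²/34) = 2.11
Welch–Satterthwaite df ≈ 40.82
Two-sided p-value ≈ 0.041
Since p ≈ 0.041 < α = 0.05, reject H0; the evidence is statistically significant.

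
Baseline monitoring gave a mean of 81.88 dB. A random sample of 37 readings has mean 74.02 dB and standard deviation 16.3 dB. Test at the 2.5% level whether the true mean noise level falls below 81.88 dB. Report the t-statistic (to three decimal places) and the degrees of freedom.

H0: μ = 81.88; H1: μ < 81.88 (one-sample t-test, left-tailed).
t = (x̄ − μ₀)/(s/√n) = (74.02 − 81.88)/(16.3/√37) = -2.933
df = n − 1 = 36
p-value = P(T ≤ -2.933) ≈ 0.003
Since p ≈ 0.003 < α = 0.025, reject H0; the data support H1.

t = -2.933, df = 36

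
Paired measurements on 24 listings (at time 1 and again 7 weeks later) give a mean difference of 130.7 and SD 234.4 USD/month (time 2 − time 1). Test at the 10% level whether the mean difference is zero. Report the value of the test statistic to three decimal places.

2.732

H0: μ_d = 0; H1: μ_d ≠ 0 (paired t-test on the differences, two-sided).
t = d̄/(s_d/√n) = 130.7/(234.4/√24) = 2.732
df = n − 1 = 23
Two-sided p-value ≈ 0.0119
Since p ≈ 0.0119 < α = 0.1, reject H0; the evidence is statistically significant.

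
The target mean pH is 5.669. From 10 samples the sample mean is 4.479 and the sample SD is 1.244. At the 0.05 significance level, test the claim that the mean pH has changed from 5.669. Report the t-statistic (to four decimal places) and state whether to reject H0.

H0: μ = 5.669; H1: μ ≠ 5.669 (one-sample t-test, two-sided).
t = (x̄ − μ₀)/(s/√n) = (4.479 − 5.669)/(1.244/√10) = -3.0250
df = n − 1 = 9
Two-sided p-value ≈ 0.0144
Since p ≈ 0.0144 < α = 0.05, reject H0; the evidence is statistically significant.

t = -3.0250; reject H0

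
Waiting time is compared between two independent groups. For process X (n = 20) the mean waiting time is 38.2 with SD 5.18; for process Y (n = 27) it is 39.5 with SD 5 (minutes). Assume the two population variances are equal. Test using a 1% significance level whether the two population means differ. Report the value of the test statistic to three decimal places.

Let group 1 = process X, group 2 = process Y. H0: μ_1 = μ_2; H1: μ_1 ≠ μ_2 (two-sample pooled-variance t-test, two-sided).
s_p² = [(20−1)·5.18² + (27−1)·5²]/(20+27−2) = 25.7737
t = (38.2 − 39.5)/√[25.7737·(1/20 + 1/27)] = -0.868
df = n₁ + n₂ − 2 = 45
Two-sided p-value ≈ 0.390
Since p ≈ 0.390 > α = 0.01, fail to reject H0; the data do not provide sufficient evidence against H0.

-0.868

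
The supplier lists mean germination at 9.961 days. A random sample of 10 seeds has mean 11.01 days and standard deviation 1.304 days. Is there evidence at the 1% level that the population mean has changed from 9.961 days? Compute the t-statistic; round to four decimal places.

2.5439

H0: μ = 9.961; H1: μ ≠ 9.961 (one-sample t-test, two-sided).
t = (x̄ − μ₀)/(s/√n) = (11.01 − 9.961)/(1.304/√10) = 2.5439
df = n − 1 = 9
Two-sided p-value ≈ 0.032
Since p ≈ 0.032 > α = 0.01, fail to reject H0; the evidence is not statistically significant.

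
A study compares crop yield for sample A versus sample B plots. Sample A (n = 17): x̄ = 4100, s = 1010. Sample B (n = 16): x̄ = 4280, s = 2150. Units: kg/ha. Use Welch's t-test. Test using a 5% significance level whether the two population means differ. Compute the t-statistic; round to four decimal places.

Let group 1 = sample A, group 2 = sample B. H0: μ_1 = μ_2; H1: μ_1 ≠ μ_2 (Welch's two-sample t-test, two-sided).
t = (x̄_1 − x̄_2)/√(s_1²/n_1 + s_2²/n_2) = (4100 − 4280)/√(1010²/17 + 2150²/16) = -0.3047
Welch–Satterthwaite df ≈ 21.03
Two-sided p-value ≈ 0.7636
Since p ≈ 0.7636 > α = 0.05, fail to reject H0; the data do not provide sufficient evidence against H0.

-0.3047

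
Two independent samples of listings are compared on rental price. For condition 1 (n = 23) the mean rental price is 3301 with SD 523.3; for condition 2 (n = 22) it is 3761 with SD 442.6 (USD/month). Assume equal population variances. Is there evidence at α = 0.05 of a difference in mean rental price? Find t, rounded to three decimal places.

-3.177

Let group 1 = condition 1, group 2 = condition 2. H0: μ_1 = μ_2; H1: μ_1 ≠ μ_2 (two-sample pooled-variance t-test, two-sided).
s_p² = [(23−1)·523.3² + (22−1)·442.6²]/(23+22−2) = 235775
t = (3301 − 3761)/√[235775·(1/23 + 1/22)] = -3.177
df = n₁ + n₂ − 2 = 43
Two-sided p-value ≈ 0.0028
Since p ≈ 0.0028 < α = 0.05, reject H0; the evidence is statistically significant.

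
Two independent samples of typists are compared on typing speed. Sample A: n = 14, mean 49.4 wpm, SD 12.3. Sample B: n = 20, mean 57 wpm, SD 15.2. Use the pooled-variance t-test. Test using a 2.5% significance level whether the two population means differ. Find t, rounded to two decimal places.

Let group 1 = sample A, group 2 = sample B. H0: μ_1 = μ_2; H1: μ_1 ≠ μ_2 (two-sample pooled-variance t-test, two-sided).
s_p² = [(14−1)·12.3² + (20−1)·15.2²]/(14+20−2) = 198.642
t = (49.4 − 57)/√[198.642·(1/14 + 1/20)] = -1.55
df = n₁ + n₂ − 2 = 32
Two-sided p-value ≈ 0.132
Since p ≈ 0.132 > α = 0.025, fail to reject H0; the evidence is not statistically significant.

-1.55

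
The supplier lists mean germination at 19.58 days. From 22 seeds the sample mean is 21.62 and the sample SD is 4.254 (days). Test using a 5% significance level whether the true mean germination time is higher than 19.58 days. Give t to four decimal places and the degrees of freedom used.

H0: μ = 19.58; H1: μ > 19.58 (one-sample t-test, right-tailed).
t = (x̄ − μ₀)/(s/√n) = (21.62 − 19.58)/(4.254/√22) = 2.2493
df = n − 1 = 21
p-value = P(T ≥ 2.2493) ≈ 0.018
Since p ≈ 0.018 < α = 0.05, reject H0; the evidence is statistically significant.

t = 2.2493, df = 21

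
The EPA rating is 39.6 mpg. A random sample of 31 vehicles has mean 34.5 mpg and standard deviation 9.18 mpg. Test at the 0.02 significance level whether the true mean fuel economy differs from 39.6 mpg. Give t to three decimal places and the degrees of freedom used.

H0: μ = 39.6; H1: μ ≠ 39.6 (one-sample t-test, two-sided).
t = (x̄ − μ₀)/(s/√n) = (34.5 − 39.6)/(9.18/√31) = -3.093
df = n − 1 = 30
Two-sided p-value ≈ 0.004
Since p ≈ 0.004 < α = 0.02, reject H0; the data support H1.

t = -3.093, df = 30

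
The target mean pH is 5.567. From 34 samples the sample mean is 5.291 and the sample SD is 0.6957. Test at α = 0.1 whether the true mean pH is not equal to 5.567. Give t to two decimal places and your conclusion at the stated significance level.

t = -2.31; reject H0

H0: μ = 5.567; H1: μ ≠ 5.567 (one-sample t-test, two-sided).
t = (x̄ − μ₀)/(s/√n) = (5.291 − 5.567)/(0.6957/√34) = -2.31
df = n − 1 = 33
Two-sided p-value ≈ 0.0271
Since p ≈ 0.0271 < α = 0.1, reject H0; the evidence is statistically significant.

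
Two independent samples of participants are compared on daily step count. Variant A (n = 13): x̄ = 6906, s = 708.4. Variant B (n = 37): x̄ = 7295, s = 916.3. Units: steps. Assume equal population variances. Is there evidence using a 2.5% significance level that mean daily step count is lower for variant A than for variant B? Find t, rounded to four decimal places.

Let group 1 = variant A, group 2 = variant B. H0: μ_1 = μ_2; H1: μ_1 < μ_2 (two-sample pooled-variance t-test, left-tailed).
s_p² = [(13−1)·708.4² + (37−1)·916.3²]/(13+37−2) = 755162
t = (6906 − 7295)/√[755162·(1/13 + 1/37)] = -1.3884
df = n₁ + n₂ − 2 = 48
p-value = P(T ≤ -1.3884) ≈ 0.086
Since p ≈ 0.086 > α = 0.025, fail to reject H0; the data do not provide sufficient evidence against H0.

-1.3884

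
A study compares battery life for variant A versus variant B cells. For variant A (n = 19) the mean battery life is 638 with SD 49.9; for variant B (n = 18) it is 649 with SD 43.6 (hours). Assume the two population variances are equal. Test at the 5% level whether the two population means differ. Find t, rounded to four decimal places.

-0.7124

Let group 1 = variant A, group 2 = variant B. H0: μ_1 = μ_2; H1: μ_1 ≠ μ_2 (two-sample pooled-variance t-test, two-sided).
s_p² = [(19−1)·49.9² + (18−1)·43.6²]/(19+18−2) = 2203.9
t = (638 − 649)/√[2203.9·(1/19 + 1/18)] = -0.7124
df = n₁ + n₂ − 2 = 35
Two-sided p-value ≈ 0.481
Since p ≈ 0.481 > α = 0.05, fail to reject H0; the data do not provide sufficient evidence against H0.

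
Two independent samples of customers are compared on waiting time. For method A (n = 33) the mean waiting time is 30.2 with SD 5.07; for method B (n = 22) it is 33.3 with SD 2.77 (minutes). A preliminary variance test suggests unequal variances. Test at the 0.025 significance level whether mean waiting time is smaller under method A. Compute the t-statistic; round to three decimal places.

Let group 1 = method A, group 2 = method B. H0: μ_1 = μ_2; H1: μ_1 < μ_2 (Welch's two-sample t-test, left-tailed).
t = (x̄_1 − x̄_2)/√(s_1²/n_1 + s_2²/n_2) = (30.2 − 33.3)/√(5.07²/33 + 2.77²/22) = -2.919
Welch–Satterthwaite df ≈ 51.38
p-value = P(T ≤ -2.919) ≈ 0.003
Since p ≈ 0.003 < α = 0.025, reject H0; the evidence is statistically significant.

-2.919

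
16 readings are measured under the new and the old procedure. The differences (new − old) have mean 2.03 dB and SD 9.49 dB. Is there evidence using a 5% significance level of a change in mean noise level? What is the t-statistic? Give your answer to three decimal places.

0.856

H0: μ_d = 0; H1: μ_d ≠ 0 (paired t-test on the differences, two-sided).
t = d̄/(s_d/√n) = 2.03/(9.49/√16) = 0.856
df = n − 1 = 15
Two-sided p-value ≈ 0.406
Since p ≈ 0.406 > α = 0.05, fail to reject H0; the data do not provide sufficient evidence against H0.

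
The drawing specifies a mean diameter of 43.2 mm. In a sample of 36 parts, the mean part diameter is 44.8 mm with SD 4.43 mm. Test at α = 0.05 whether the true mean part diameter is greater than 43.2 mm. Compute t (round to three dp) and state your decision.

t = 2.167; reject H0

H0: μ = 43.2; H1: μ > 43.2 (one-sample t-test, right-tailed).
t = (x̄ − μ₀)/(s/√n) = (44.8 − 43.2)/(4.43/√36) = 2.167
df = n − 1 = 35
p-value = P(T ≥ 2.167) ≈ 0.019
Since p ≈ 0.019 < α = 0.05, reject H0; the evidence is statistically significant.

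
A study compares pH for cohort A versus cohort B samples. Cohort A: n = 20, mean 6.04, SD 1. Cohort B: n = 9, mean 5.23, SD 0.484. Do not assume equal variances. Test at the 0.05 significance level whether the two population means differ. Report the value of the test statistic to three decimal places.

Let group 1 = cohort A, group 2 = cohort B. H0: μ_1 = μ_2; H1: μ_1 ≠ μ_2 (Welch's two-sample t-test, two-sided).
t = (x̄_1 − x̄_2)/√(s_1²/n_1 + s_2²/n_2) = (6.04 − 5.23)/√(1²/20 + 0.484²/9) = 2.938
Welch–Satterthwaite df ≈ 26.73
Two-sided p-value ≈ 0.007
Since p ≈ 0.007 < α = 0.05, reject H0; the data support H1.

2.938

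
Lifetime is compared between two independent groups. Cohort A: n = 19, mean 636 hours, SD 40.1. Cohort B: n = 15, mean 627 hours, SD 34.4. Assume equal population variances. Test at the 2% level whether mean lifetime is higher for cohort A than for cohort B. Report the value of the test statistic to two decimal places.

0.69

Let group 1 = cohort A, group 2 = cohort B. H0: μ_1 = μ_2; H1: μ_1 > μ_2 (two-sample pooled-variance t-test, right-tailed).
s_p² = [(19−1)·40.1² + (15−1)·34.4²]/(19+15−2) = 1422.23
t = (636 − 627)/√[1422.23·(1/19 + 1/15)] = 0.69
df = n₁ + n₂ − 2 = 32
p-value = P(T ≥ 0.69) ≈ 0.247
Since p ≈ 0.247 > α = 0.02, fail to reject H0; the evidence is not statistically significant.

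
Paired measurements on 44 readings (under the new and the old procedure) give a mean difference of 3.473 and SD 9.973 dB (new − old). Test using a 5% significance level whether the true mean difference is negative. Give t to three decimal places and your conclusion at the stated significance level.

t = 2.310; fail to reject H0

H0: μ_d = 0; H1: μ_d < 0 (paired t-test on the differences, left-tailed).
t = d̄/(s_d/√n) = 3.473/(9.973/√44) = 2.310
df = n − 1 = 43
p-value = P(T ≤ 2.310) ≈ 0.987
Since p ≈ 0.987 > α = 0.05, fail to reject H0; the data do not provide sufficient evidence against H0.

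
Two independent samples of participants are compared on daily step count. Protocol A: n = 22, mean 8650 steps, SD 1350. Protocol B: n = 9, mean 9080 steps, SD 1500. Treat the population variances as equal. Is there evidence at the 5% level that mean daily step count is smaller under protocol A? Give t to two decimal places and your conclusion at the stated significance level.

t = -0.78; fail to reject H0

Let group 1 = protocol A, group 2 = protocol B. H0: μ_1 = μ_2; H1: μ_1 < μ_2 (two-sample pooled-variance t-test, left-tailed).
s_p² = [(22−1)·1350² + (9−1)·1500²]/(22+9−2) = 1940430
t = (8650 − 9080)/√[1940430·(1/22 + 1/9)] = -0.78
df = n₁ + n₂ − 2 = 29
p-value = P(T ≤ -0.78) ≈ 0.2208
Since p ≈ 0.2208 > α = 0.05, fail to reject H0; the data do not provide sufficient evidence against H0.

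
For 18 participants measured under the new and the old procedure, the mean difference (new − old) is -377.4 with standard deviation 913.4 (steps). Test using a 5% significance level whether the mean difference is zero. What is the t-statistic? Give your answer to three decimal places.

-1.753

H0: μ_d = 0; H1: μ_d ≠ 0 (paired t-test on the differences, two-sided).
t = d̄/(s_d/√n) = -377.4/(913.4/√18) = -1.753
df = n − 1 = 17
Two-sided p-value ≈ 0.0976
Since p ≈ 0.0976 > α = 0.05, fail to reject H0; the data do not provide sufficient evidence against H0.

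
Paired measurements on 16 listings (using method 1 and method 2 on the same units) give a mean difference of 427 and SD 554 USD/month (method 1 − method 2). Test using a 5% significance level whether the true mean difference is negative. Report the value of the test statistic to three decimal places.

3.083

H0: μ_d = 0; H1: μ_d < 0 (paired t-test on the differences, left-tailed).
t = d̄/(s_d/√n) = 427/(554/√16) = 3.083
df = n − 1 = 15
p-value = P(T ≤ 3.083) ≈ 0.9962
Since p ≈ 0.9962 > α = 0.05, fail to reject H0; the data do not provide sufficient evidence against H0.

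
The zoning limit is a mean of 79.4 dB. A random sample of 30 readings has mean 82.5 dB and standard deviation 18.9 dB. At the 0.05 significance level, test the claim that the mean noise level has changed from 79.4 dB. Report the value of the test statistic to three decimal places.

H0: μ = 79.4; H1: μ ≠ 79.4 (one-sample t-test, two-sided).
t = (x̄ − μ₀)/(s/√n) = (82.5 − 79.4)/(18.9/√30) = 0.898
df = n − 1 = 29
Two-sided p-value ≈ 0.3764
Since p ≈ 0.3764 > α = 0.05, fail to reject H0; the data do not provide sufficient evidence against H0.

0.898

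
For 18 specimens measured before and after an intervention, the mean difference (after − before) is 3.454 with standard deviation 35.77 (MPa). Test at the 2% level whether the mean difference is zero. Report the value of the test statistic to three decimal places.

H0: μ_d = 0; H1: μ_d ≠ 0 (paired t-test on the differences, two-sided).
t = d̄/(s_d/√n) = 3.454/(35.77/√18) = 0.410
df = n − 1 = 17
Two-sided p-value ≈ 0.687
Since p ≈ 0.687 > α = 0.02, fail to reject H0; the evidence is not statistically significant.

0.410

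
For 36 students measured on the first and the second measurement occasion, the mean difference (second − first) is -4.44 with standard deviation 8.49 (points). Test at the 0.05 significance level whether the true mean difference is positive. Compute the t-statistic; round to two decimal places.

-3.14

H0: μ_d = 0; H1: μ_d > 0 (paired t-test on the differences, right-tailed).
t = d̄/(s_d/√n) = -4.44/(8.49/√36) = -3.14
df = n − 1 = 35
p-value = P(T ≥ -3.14) ≈ 0.998
Since p ≈ 0.998 > α = 0.05, fail to reject H0; the data do not provide sufficient evidence against H0.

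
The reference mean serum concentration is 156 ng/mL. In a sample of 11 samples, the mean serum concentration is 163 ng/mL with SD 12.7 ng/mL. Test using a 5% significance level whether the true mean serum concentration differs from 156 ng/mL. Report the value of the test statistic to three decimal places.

H0: μ = 156; H1: μ ≠ 156 (one-sample t-test, two-sided).
t = (x̄ − μ₀)/(s/√n) = (163 − 156)/(12.7/√11) = 1.828
df = n − 1 = 10
Two-sided p-value ≈ 0.097
Since p ≈ 0.097 > α = 0.05, fail to reject H0; the evidence is not statistically significant.

1.828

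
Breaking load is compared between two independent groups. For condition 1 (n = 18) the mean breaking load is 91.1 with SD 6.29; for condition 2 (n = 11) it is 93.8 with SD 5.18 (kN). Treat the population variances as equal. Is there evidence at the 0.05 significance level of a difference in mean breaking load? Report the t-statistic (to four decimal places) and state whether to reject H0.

Let group 1 = condition 1, group 2 = condition 2. H0: μ_1 = μ_2; H1: μ_1 ≠ μ_2 (two-sample pooled-variance t-test, two-sided).
s_p² = [(18−1)·6.29² + (11−1)·5.18²]/(18+11−2) = 34.8487
t = (91.1 − 93.8)/√[34.8487·(1/18 + 1/11)] = -1.1951
df = n₁ + n₂ − 2 = 27
Two-sided p-value ≈ 0.242
Since p ≈ 0.242 > α = 0.05, fail to reject H0; the data do not provide sufficient evidence against H0.

t = -1.1951; fail to reject H0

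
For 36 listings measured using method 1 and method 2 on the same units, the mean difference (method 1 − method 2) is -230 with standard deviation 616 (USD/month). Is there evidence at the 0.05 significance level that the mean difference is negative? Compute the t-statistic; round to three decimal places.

-2.240

H0: μ_d = 0; H1: μ_d < 0 (paired t-test on the differences, left-tailed).
t = d̄/(s_d/√n) = -230/(616/√36) = -2.240
df = n − 1 = 35
p-value = P(T ≤ -2.240) ≈ 0.0158
Since p ≈ 0.0158 < α = 0.05, reject H0; the data support H1.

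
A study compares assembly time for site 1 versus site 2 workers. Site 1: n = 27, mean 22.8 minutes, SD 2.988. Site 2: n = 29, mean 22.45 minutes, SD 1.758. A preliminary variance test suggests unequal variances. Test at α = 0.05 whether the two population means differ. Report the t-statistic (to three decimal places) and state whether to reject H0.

t = 0.529; fail to reject H0

Let group 1 = site 1, group 2 = site 2. H0: μ_1 = μ_2; H1: μ_1 ≠ μ_2 (Welch's two-sample t-test, two-sided).
t = (x̄_1 − x̄_2)/√(s_1²/n_1 + s_2²/n_2) = (22.8 − 22.45)/√(2.988²/27 + 1.758²/29) = 0.529
Welch–Satterthwaite df ≈ 41.46
Two-sided p-value ≈ 0.5994
Since p ≈ 0.5994 > α = 0.05, fail to reject H0; the evidence is not statistically significant.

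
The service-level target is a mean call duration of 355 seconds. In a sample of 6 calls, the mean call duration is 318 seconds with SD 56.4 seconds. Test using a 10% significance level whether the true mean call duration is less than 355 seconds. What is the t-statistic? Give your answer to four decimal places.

H0: μ = 355; H1: μ < 355 (one-sample t-test, left-tailed).
t = (x̄ − μ₀)/(s/√n) = (318 − 355)/(56.4/√6) = -1.6069
df = n − 1 = 5
p-value = P(T ≤ -1.6069) ≈ 0.0845
Since p ≈ 0.0845 < α = 0.1, reject H0; the evidence is statistically significant.

-1.6069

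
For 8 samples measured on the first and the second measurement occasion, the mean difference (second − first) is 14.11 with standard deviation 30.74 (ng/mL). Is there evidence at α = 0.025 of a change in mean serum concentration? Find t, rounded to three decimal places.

1.298

H0: μ_d = 0; H1: μ_d ≠ 0 (paired t-test on the differences, two-sided).
t = d̄/(s_d/√n) = 14.11/(30.74/√8) = 1.298
df = n − 1 = 7
Two-sided p-value ≈ 0.2353
Since p ≈ 0.2353 > α = 0.025, fail to reject H0; the data do not provide sufficient evidence against H0.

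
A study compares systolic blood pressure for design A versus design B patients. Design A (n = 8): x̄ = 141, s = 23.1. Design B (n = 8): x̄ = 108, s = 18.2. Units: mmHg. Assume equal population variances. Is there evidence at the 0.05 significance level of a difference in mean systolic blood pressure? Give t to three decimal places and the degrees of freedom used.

t = 3.174, df = 14

Let group 1 = design A, group 2 = design B. H0: μ_1 = μ_2; H1: μ_1 ≠ μ_2 (two-sample pooled-variance t-test, two-sided).
s_p² = [(8−1)·23.1² + (8−1)·18.2²]/(8+8−2) = 432.425
t = (141 − 108)/√[432.425·(1/8 + 1/8)] = 3.174
df = n₁ + n₂ − 2 = 14
Two-sided p-value ≈ 0.0068
Since p ≈ 0.0068 < α = 0.05, reject H0; the evidence is statistically significant.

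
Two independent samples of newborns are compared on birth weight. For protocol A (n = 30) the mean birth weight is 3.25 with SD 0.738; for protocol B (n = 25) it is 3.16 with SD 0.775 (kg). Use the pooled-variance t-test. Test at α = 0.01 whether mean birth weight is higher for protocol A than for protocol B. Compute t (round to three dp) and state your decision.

t = 0.440; fail to reject H0

Let group 1 = protocol A, group 2 = protocol B. H0: μ_1 = μ_2; H1: μ_1 > μ_2 (two-sample pooled-variance t-test, right-tailed).
s_p² = [(30−1)·0.738² + (25−1)·0.775²]/(30+25−2) = 0.569994
t = (3.25 − 3.16)/√[0.569994·(1/30 + 1/25)] = 0.440
df = n₁ + n₂ − 2 = 53
p-value = P(T ≥ 0.440) ≈ 0.331
Since p ≈ 0.331 > α = 0.01, fail to reject H0; the evidence is not statistically significant.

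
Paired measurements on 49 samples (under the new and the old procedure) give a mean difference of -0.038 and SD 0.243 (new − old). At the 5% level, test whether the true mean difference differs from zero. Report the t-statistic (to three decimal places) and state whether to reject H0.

t = -1.095; fail to reject H0

H0: μ_d = 0; H1: μ_d ≠ 0 (paired t-test on the differences, two-sided).
t = d̄/(s_d/√n) = -0.038/(0.243/√49) = -1.095
df = n − 1 = 48
Two-sided p-value ≈ 0.2791
Since p ≈ 0.2791 > α = 0.05, fail to reject H0; the evidence is not statistically significant.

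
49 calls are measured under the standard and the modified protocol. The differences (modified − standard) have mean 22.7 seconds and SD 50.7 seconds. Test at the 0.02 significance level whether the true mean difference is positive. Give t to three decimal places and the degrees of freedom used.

t = 3.134, df = 48

H0: μ_d = 0; H1: μ_d > 0 (paired t-test on the differences, right-tailed).
t = d̄/(s_d/√n) = 22.7/(50.7/√49) = 3.134
df = n − 1 = 48
p-value = P(T ≥ 3.134) ≈ 0.001
Since p ≈ 0.001 < α = 0.02, reject H0; the data support H1.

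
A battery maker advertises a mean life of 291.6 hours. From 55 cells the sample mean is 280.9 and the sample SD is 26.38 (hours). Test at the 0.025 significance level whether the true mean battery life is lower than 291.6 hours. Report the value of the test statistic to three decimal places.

H0: μ = 291.6; H1: μ < 291.6 (one-sample t-test, left-tailed).
t = (x̄ − μ₀)/(s/√n) = (280.9 − 291.6)/(26.38/√55) = -3.008
df = n − 1 = 54
p-value = P(T ≤ -3.008) ≈ 0.0020
Since p ≈ 0.0020 < α = 0.025, reject H0; the data support H1.

-3.008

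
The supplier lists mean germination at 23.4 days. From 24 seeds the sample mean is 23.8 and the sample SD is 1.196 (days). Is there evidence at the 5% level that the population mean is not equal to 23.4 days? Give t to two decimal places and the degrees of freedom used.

t = 1.64, df = 23

H0: μ = 23.4; H1: μ ≠ 23.4 (one-sample t-test, two-sided).
t = (x̄ − μ₀)/(s/√n) = (23.8 − 23.4)/(1.196/√24) = 1.64
df = n − 1 = 23
Two-sided p-value ≈ 0.1149
Since p ≈ 0.1149 > α = 0.05, fail to reject H0; the data do not provide sufficient evidence against H0.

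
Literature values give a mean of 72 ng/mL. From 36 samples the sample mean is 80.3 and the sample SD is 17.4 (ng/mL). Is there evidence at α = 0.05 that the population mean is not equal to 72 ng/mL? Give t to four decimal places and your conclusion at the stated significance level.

H0: μ = 72; H1: μ ≠ 72 (one-sample t-test, two-sided).
t = (x̄ − μ₀)/(s/√n) = (80.3 − 72)/(17.4/√36) = 2.8621
df = n − 1 = 35
Two-sided p-value ≈ 0.007
Since p ≈ 0.007 < α = 0.05, reject H0; the data support H1.

t = 2.8621; reject H0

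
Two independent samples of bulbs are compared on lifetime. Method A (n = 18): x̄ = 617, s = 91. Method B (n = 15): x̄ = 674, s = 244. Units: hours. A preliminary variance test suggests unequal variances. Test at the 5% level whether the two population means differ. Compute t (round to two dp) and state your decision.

Let group 1 = method A, group 2 = method B. H0: μ_1 = μ_2; H1: μ_1 ≠ μ_2 (Welch's two-sample t-test, two-sided).
t = (x̄_1 − x̄_2)/√(s_1²/n_1 + s_2²/n_2) = (617 − 674)/√(91²/18 + 244²/15) = -0.86
Welch–Satterthwaite df ≈ 17.24
Two-sided p-value ≈ 0.4035
Since p ≈ 0.4035 > α = 0.05, fail to reject H0; the evidence is not statistically significant.

t = -0.86; fail to reject H0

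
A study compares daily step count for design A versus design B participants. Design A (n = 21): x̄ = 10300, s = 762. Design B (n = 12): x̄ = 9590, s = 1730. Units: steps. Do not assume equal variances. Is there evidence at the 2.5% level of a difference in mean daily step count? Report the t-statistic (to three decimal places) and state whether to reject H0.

Let group 1 = design A, group 2 = design B. H0: μ_1 = μ_2; H1: μ_1 ≠ μ_2 (Welch's two-sample t-test, two-sided).
t = (x̄_1 − x̄_2)/√(s_1²/n_1 + s_2²/n_2) = (10300 − 9590)/√(762²/21 + 1730²/12) = 1.349
Welch–Satterthwaite df ≈ 13.48
Two-sided p-value ≈ 0.200
Since p ≈ 0.200 > α = 0.025, fail to reject H0; the evidence is not statistically significant.

t = 1.349; fail to reject H0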